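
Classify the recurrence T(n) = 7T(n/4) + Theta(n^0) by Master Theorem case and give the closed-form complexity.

Master Theorem for T(n) = 7T(n/4) + O(n^0):

a = 7, b = 4, c = 0
log_b(a) = log_4(7) = 1.4037

Case 1: c = 0 < log_4(7) = 1.4037
T(n) = O(n^(log_4 7))

For T(n) = 7T(n/4) + O(n^0): log_4(7) = 1.4037. This is Case 1 of the Master Theorem (c < log_b(a), work dominated by leaves), giving O(n^(log_4 7)).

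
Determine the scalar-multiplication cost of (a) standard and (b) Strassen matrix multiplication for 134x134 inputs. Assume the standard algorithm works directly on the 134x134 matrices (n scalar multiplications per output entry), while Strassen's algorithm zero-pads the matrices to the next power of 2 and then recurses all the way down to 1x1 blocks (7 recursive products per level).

Matrix multiplication for 134x134 matrices:

Strassen's algorithm requires power-of-2 dimensions. Pad 134x134 to 256x256 (next power of 2).

Standard algorithm: 134^3 = 2406104 multiplications
Strassen's algorithm: 7^(log2(256)) = 7^8 = 5764801 multiplications
Difference: 2406104 - 5764801 = -3358697 (Strassen uses MORE here due to padding overhead — for small or just-over-power-of-2 n, padding can outweigh the per-level savings)

Standard: 2406104 multiplications (134^3). Strassen: 5764801 multiplications (7^8, after padding to 256x256). Strassen reduces 8 recursive multiplications to 7 at each level.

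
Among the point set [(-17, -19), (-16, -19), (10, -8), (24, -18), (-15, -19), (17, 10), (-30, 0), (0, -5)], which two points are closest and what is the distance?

Computing all pairwise distances among 8 points:

d((-17, -19), (-16, -19)) = 1.0 <-- minimum
d((-17, -19), (10, -8)) = 29.1548
d((-17, -19), (24, -18)) = 41.0122
d((-17, -19), (-15, -19)) = 2.0
d((-17, -19), (17, 10)) = 44.6878
d((-17, -19), (-30, 0)) = 23.0217
d((-17, -19), (0, -5)) = 22.0227
d((-16, -19), (10, -8)) = 28.2312
d((-16, -19), (24, -18)) = 40.0125
d((-16, -19), (-15, -19)) = 1.0 <-- minimum
d((-16, -19), (17, 10)) = 43.9318
d((-16, -19), (-30, 0)) = 23.6008
d((-16, -19), (0, -5)) = 21.2603
d((10, -8), (24, -18)) = 17.2047
d((10, -8), (-15, -19)) = 27.313
d((10, -8), (17, 10)) = 19.3132
d((10, -8), (-30, 0)) = 40.7922
d((10, -8), (0, -5)) = 10.4403
d((24, -18), (-15, -19)) = 39.0128
d((24, -18), (17, 10)) = 28.8617
d((24, -18), (-30, 0)) = 56.921
d((24, -18), (0, -5)) = 27.2947
d((-15, -19), (17, 10)) = 43.1856
d((-15, -19), (-30, 0)) = 24.2074
d((-15, -19), (0, -5)) = 20.5183
d((17, 10), (-30, 0)) = 48.0521
d((17, 10), (0, -5)) = 22.6716
d((-30, 0), (0, -5)) = 30.4138

Minimum distance: 1.0 (tie among 2 pairs: (-17, -19) and (-16, -19); (-16, -19) and (-15, -19))

The minimum Euclidean distance is 1.0. There is a tie: 2 pairs achieve this minimum — (-17, -19) and (-16, -19); (-16, -19) and (-15, -19). Any of these is a valid closest pair. For 8 points, brute-force pairwise comparison is shown above. For large n, the divide-and-conquer algorithm (sort by x, recurse on halves, check the dividing strip) achieves O(n log n).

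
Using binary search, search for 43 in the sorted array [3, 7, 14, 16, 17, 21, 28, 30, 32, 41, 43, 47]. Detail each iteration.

Binary search for 43 in [3, 7, 14, 16, 17, 21, 28, 30, 32, 41, 43, 47]:

lo=0, hi=11, mid=5, arr[mid]=21 -> 21 < 43, search right half
lo=6, hi=11, mid=8, arr[mid]=32 -> 32 < 43, search right half
lo=9, hi=11, mid=10, arr[mid]=43 -> Found target at index 10!

Binary search finds 43 at index 10 after 3 comparisons. The search repeatedly halves the search space by comparing with the middle element.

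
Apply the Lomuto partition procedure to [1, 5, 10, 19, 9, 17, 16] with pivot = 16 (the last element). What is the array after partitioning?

Lomuto partition with pivot = 16:

Initial array: [1, 5, 10, 19, 9, 17, 16]

arr[0]=1 <= 16: swap with position 0, array becomes [1, 5, 10, 19, 9, 17, 16]
arr[1]=5 <= 16: swap with position 1, array becomes [1, 5, 10, 19, 9, 17, 16]
arr[2]=10 <= 16: swap with position 2, array becomes [1, 5, 10, 19, 9, 17, 16]
arr[3]=19 > 16: no swap
arr[4]=9 <= 16: swap with position 3, array becomes [1, 5, 10, 9, 19, 17, 16]
arr[5]=17 > 16: no swap

Place pivot at position 4: [1, 5, 10, 9, 16, 17, 19]
Pivot position: 4

After partitioning with pivot 16, the array becomes [1, 5, 10, 9, 16, 17, 19]. The pivot is placed at index 4. All elements to the left of the pivot are <= 16, and all elements to the right are > 16.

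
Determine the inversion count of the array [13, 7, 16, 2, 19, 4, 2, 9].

Finding inversions in [13, 7, 16, 2, 19, 4, 2, 9]:

(0, 1): arr[0]=13 > arr[1]=7
(0, 3): arr[0]=13 > arr[3]=2
(0, 5): arr[0]=13 > arr[5]=4
(0, 6): arr[0]=13 > arr[6]=2
(0, 7): arr[0]=13 > arr[7]=9
(1, 3): arr[1]=7 > arr[3]=2
(1, 5): arr[1]=7 > arr[5]=4
(1, 6): arr[1]=7 > arr[6]=2
(2, 3): arr[2]=16 > arr[3]=2
(2, 5): arr[2]=16 > arr[5]=4
(2, 6): arr[2]=16 > arr[6]=2
(2, 7): arr[2]=16 > arr[7]=9
(4, 5): arr[4]=19 > arr[5]=4
(4, 6): arr[4]=19 > arr[6]=2
(4, 7): arr[4]=19 > arr[7]=9
(5, 6): arr[5]=4 > arr[6]=2

Total inversions: 16

The array has 16 inversion(s): (0,1), (0,3), (0,5), (0,6), (0,7), (1,3), (1,5), (1,6), (2,3), (2,5), (2,6), (2,7), (4,5), (4,6), (4,7), (5,6). Each pair (i,j) satisfies i < j and arr[i] > arr[j].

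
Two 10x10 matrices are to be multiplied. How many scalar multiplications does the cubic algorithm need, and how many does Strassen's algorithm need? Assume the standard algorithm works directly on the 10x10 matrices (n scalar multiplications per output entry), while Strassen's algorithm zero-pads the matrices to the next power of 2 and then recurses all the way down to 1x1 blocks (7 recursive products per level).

Matrix multiplication for 10x10 matrices:

Strassen's algorithm requires power-of-2 dimensions. Pad 10x10 to 16x16 (next power of 2).

Standard algorithm: 10^3 = 1000 multiplications
Strassen's algorithm: 7^(log2(16)) = 7^4 = 2401 multiplications
Difference: 1000 - 2401 = -1401 (Strassen uses MORE here due to padding overhead — for small or just-over-power-of-2 n, padding can outweigh the per-level savings)

Standard: 1000 multiplications (10^3). Strassen: 2401 multiplications (7^4, after padding to 16x16). Strassen reduces 8 recursive multiplications to 7 at each level.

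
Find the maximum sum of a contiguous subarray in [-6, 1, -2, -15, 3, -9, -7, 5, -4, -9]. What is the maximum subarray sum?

Using Kadane's algorithm on [-6, 1, -2, -15, 3, -9, -7, 5, -4, -9]:

Scanning through the array:
Position 1 (value 1): max_ending_here = 1, max_so_far = 1
Position 2 (value -2): max_ending_here = -1, max_so_far = 1
Position 3 (value -15): max_ending_here = -15, max_so_far = 1
Position 4 (value 3): max_ending_here = 3, max_so_far = 3
Position 5 (value -9): max_ending_here = -6, max_so_far = 3
Position 6 (value -7): max_ending_here = -7, max_so_far = 3
Position 7 (value 5): max_ending_here = 5, max_so_far = 5
Position 8 (value -4): max_ending_here = 1, max_so_far = 5
Position 9 (value -9): max_ending_here = -8, max_so_far = 5

Maximum subarray: [5]
Maximum sum: 5

The maximum subarray is [5] with sum 5. This subarray runs from index 7 to index 7.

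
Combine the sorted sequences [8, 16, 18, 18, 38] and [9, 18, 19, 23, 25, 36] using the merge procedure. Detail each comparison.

Merging process:

Compare 8 vs 9: take 8 from left. Merged: [8]
Compare 16 vs 9: take 9 from right. Merged: [8, 9]
Compare 16 vs 18: take 16 from left. Merged: [8, 9, 16]
Compare 18 vs 18: take 18 from left. Merged: [8, 9, 16, 18]
Compare 18 vs 18: take 18 from left. Merged: [8, 9, 16, 18, 18]
Compare 38 vs 18: take 18 from right. Merged: [8, 9, 16, 18, 18, 18]
Compare 38 vs 19: take 19 from right. Merged: [8, 9, 16, 18, 18, 18, 19]
Compare 38 vs 23: take 23 from right. Merged: [8, 9, 16, 18, 18, 18, 19, 23]
Compare 38 vs 25: take 25 from right. Merged: [8, 9, 16, 18, 18, 18, 19, 23, 25]
Compare 38 vs 36: take 36 from right. Merged: [8, 9, 16, 18, 18, 18, 19, 23, 25, 36]
Append remaining from left: [38]. Merged: [8, 9, 16, 18, 18, 18, 19, 23, 25, 36, 38]

Final merged array: [8, 9, 16, 18, 18, 18, 19, 23, 25, 36, 38]
Total comparisons: 10

The merged array is [8, 9, 16, 18, 18, 18, 19, 23, 25, 36, 38], requiring 10 comparisons. The merge step runs in O(n) time where n is the total number of elements.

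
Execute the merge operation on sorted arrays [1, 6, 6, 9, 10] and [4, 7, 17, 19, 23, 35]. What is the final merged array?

Merging process:

Compare 1 vs 4: take 1 from left. Merged: [1]
Compare 6 vs 4: take 4 from right. Merged: [1, 4]
Compare 6 vs 7: take 6 from left. Merged: [1, 4, 6]
Compare 6 vs 7: take 6 from left. Merged: [1, 4, 6, 6]
Compare 9 vs 7: take 7 from right. Merged: [1, 4, 6, 6, 7]
Compare 9 vs 17: take 9 from left. Merged: [1, 4, 6, 6, 7, 9]
Compare 10 vs 17: take 10 from left. Merged: [1, 4, 6, 6, 7, 9, 10]
Append remaining from right: [17, 19, 23, 35]. Merged: [1, 4, 6, 6, 7, 9, 10, 17, 19, 23, 35]

Final merged array: [1, 4, 6, 6, 7, 9, 10, 17, 19, 23, 35]
Total comparisons: 7

The merged array is [1, 4, 6, 6, 7, 9, 10, 17, 19, 23, 35], requiring 7 comparisons. The merge step runs in O(n) time where n is the total number of elements.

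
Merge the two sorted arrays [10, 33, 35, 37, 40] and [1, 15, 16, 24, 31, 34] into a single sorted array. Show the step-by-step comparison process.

Merging process:

Compare 10 vs 1: take 1 from right. Merged: [1]
Compare 10 vs 15: take 10 from left. Merged: [1, 10]
Compare 33 vs 15: take 15 from right. Merged: [1, 10, 15]
Compare 33 vs 16: take 16 from right. Merged: [1, 10, 15, 16]
Compare 33 vs 24: take 24 from right. Merged: [1, 10, 15, 16, 24]
Compare 33 vs 31: take 31 from right. Merged: [1, 10, 15, 16, 24, 31]
Compare 33 vs 34: take 33 from left. Merged: [1, 10, 15, 16, 24, 31, 33]
Compare 35 vs 34: take 34 from right. Merged: [1, 10, 15, 16, 24, 31, 33, 34]
Append remaining from left: [35, 37, 40]. Merged: [1, 10, 15, 16, 24, 31, 33, 34, 35, 37, 40]

Final merged array: [1, 10, 15, 16, 24, 31, 33, 34, 35, 37, 40]
Total comparisons: 8

The merged array is [1, 10, 15, 16, 24, 31, 33, 34, 35, 37, 40], requiring 8 comparisons. The merge step runs in O(n) time where n is the total number of elements.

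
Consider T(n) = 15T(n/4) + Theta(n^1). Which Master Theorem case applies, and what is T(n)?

Master Theorem for T(n) = 15T(n/4) + O(n^1):

a = 15, b = 4, c = 1
log_b(a) = log_4(15) = 1.9534

Case 1: c = 1 < log_4(15) = 1.9534
T(n) = O(n^(log_4 15))

For T(n) = 15T(n/4) + O(n^1): log_4(15) = 1.9534. This is Case 1 of the Master Theorem (c < log_b(a), work dominated by leaves), giving O(n^(log_4 15)).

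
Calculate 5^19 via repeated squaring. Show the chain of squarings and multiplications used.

Computing 5^19 by squaring (build up from 5^1; each line after the first costs one multiplication):

5^1 = 5
5^2 = (5^1)^2 = 5^2 = 25
5^4 = (5^2)^2 = 25^2 = 625
5^8 = (5^4)^2 = 625^2 = 390625
5^9 = 5 * 5^8 = 5 * 390625 = 1953125
5^18 = (5^9)^2 = 1953125^2 = 3814697265625
5^19 = 5 * 5^18 = 5 * 3814697265625 = 19073486328125

Result: 19073486328125
Multiplications needed: 6 (6 lines after 5^1)

5^19 = 19073486328125. Using exponentiation by squaring, this requires 6 multiplications. The key idea: if the exponent is even, square the half-power; if odd, multiply by the base once.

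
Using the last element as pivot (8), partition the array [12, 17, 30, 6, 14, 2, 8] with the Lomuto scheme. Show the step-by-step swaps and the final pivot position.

Lomuto partition with pivot = 8:

Initial array: [12, 17, 30, 6, 14, 2, 8]

arr[0]=12 > 8: no swap
arr[1]=17 > 8: no swap
arr[2]=30 > 8: no swap
arr[3]=6 <= 8: swap with position 0, array becomes [6, 17, 30, 12, 14, 2, 8]
arr[4]=14 > 8: no swap
arr[5]=2 <= 8: swap with position 1, array becomes [6, 2, 30, 12, 14, 17, 8]

Place pivot at position 2: [6, 2, 8, 12, 14, 17, 30]
Pivot position: 2

After partitioning with pivot 8, the array becomes [6, 2, 8, 12, 14, 17, 30]. The pivot is placed at index 2. All elements to the left of the pivot are <= 8, and all elements to the right are > 8.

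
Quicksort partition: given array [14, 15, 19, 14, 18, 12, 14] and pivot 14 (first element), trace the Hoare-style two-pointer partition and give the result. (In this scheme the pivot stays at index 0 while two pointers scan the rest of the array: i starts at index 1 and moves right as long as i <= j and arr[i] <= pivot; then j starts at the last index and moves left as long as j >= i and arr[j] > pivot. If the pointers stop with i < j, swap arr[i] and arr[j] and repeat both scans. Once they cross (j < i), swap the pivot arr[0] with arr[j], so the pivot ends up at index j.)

Hoare-style two-pointer partition with pivot = 14:

Initial array: [14, 15, 19, 14, 18, 12, 14]

Pointers start at i = 1, j = 6.
i stops at index 1 (arr[1]=15 > 14), j stops at index 6 (arr[6]=14 <= 14): swap arr[1] and arr[6], array becomes [14, 14, 19, 14, 18, 12, 15]
i stops at index 2 (arr[2]=19 > 14), j stops at index 5 (arr[5]=12 <= 14): swap arr[2] and arr[5], array becomes [14, 14, 12, 14, 18, 19, 15]
i ends at 4, j ends at 3: the pointers have crossed (j < i), so scanning stops.

Swap pivot arr[0] with arr[3] to place pivot at position 3: [14, 14, 12, 14, 18, 19, 15]
Pivot position: 3

After partitioning with pivot 14, the array becomes [14, 14, 12, 14, 18, 19, 15]. The pivot is placed at index 3. All elements to the left of the pivot are <= 14, and all elements to the right are > 14.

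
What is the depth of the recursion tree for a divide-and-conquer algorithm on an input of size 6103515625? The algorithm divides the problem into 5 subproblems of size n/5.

For divide and conquer with division factor 5:

Problem sizes at each level:
Level 0: 6103515625
Level 1: 1220703125
Level 2: 244140625
Level 3: 48828125
Level 4: 9765625
Level 5: 1953125
Level 6: 390625
Level 7: 78125
Level 8: 15625
Level 9: 3125
Level 10: 625
Level 11: 125
Level 12: 25
Level 13: 5
Level 14: 1

The root is level 0 and the size-1 base case is level 14 (the tree spans levels 0 through 14, i.e. 15 levels counting the root), so the depth is the number of divisions: log_5(6103515625) = 14

The recursion tree depth is log_5(6103515625) = 14. At each level, the problem size is divided by 5, so it takes 14 divisions to reduce to a base case of size 1. The algorithm makes 5 recursive calls at each level.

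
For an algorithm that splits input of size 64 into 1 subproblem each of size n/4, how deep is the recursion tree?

For divide and conquer with division factor 4:

Problem sizes at each level:
Level 0: 64
Level 1: 16
Level 2: 4
Level 3: 1

The root is level 0 and the size-1 base case is level 3 (the tree spans levels 0 through 3, i.e. 4 levels counting the root), so the depth is the number of divisions: log_4(64) = 3

The recursion tree depth is log_4(64) = 3. At each level, the problem size is divided by 4, so it takes 3 divisions to reduce to a base case of size 1. The algorithm makes 1 recursive call at each level.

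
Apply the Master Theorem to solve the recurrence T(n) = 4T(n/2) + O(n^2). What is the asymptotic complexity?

Master Theorem for T(n) = 4T(n/2) + O(n^2):

a = 4, b = 2, c = 2
log_b(a) = log_2(4) = 2.0000

Case 2: c = 2 = log_2(4) = 2.0000
T(n) = O(n^2 log n) = O(n^2 log n)

For T(n) = 4T(n/2) + O(n^2): log_2(4) = 2.0000. This is Case 2 of the Master Theorem (c = log_b(a), equal work at all levels), giving O(n^2 log n).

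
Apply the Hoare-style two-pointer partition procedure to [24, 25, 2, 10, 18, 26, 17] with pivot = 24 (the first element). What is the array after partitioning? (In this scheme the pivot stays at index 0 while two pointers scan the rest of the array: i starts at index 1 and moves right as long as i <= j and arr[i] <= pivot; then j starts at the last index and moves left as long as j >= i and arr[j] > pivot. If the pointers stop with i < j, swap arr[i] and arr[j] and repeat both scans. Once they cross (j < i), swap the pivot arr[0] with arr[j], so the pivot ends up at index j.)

Hoare-style two-pointer partition with pivot = 24:

Initial array: [24, 25, 2, 10, 18, 26, 17]

Pointers start at i = 1, j = 6.
i stops at index 1 (arr[1]=25 > 24), j stops at index 6 (arr[6]=17 <= 24): swap arr[1] and arr[6], array becomes [24, 17, 2, 10, 18, 26, 25]
i ends at 5, j ends at 4: the pointers have crossed (j < i), so scanning stops.

Swap pivot arr[0] with arr[4] to place pivot at position 4: [18, 17, 2, 10, 24, 26, 25]
Pivot position: 4

After partitioning with pivot 24, the array becomes [18, 17, 2, 10, 24, 26, 25]. The pivot is placed at index 4. All elements to the left of the pivot are <= 24, and all elements to the right are > 24.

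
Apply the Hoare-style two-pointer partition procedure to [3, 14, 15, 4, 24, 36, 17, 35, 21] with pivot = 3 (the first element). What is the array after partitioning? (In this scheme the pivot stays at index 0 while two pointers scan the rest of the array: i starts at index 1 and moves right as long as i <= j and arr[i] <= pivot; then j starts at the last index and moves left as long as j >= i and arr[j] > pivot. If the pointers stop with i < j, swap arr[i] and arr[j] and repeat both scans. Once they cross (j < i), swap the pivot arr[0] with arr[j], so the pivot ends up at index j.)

Hoare-style two-pointer partition with pivot = 3:

Initial array: [3, 14, 15, 4, 24, 36, 17, 35, 21]

Pointers start at i = 1, j = 8.
i ends at 1, j ends at 0: the pointers have crossed (j < i), so scanning stops.

j = 0, so swapping arr[0] with arr[j] leaves the pivot at position 0: [3, 14, 15, 4, 24, 36, 17, 35, 21]
Pivot position: 0

After partitioning with pivot 3, the array becomes [3, 14, 15, 4, 24, 36, 17, 35, 21]. The pivot is placed at index 0. All elements to the left of the pivot are <= 3, and all elements to the right are > 3.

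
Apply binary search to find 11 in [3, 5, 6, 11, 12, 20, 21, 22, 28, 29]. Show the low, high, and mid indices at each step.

Binary search for 11 in [3, 5, 6, 11, 12, 20, 21, 22, 28, 29]:

lo=0, hi=9, mid=4, arr[mid]=12 -> 12 > 11, search left half
lo=0, hi=3, mid=1, arr[mid]=5 -> 5 < 11, search right half
lo=2, hi=3, mid=2, arr[mid]=6 -> 6 < 11, search right half
lo=3, hi=3, mid=3, arr[mid]=11 -> Found target at index 3!

Binary search finds 11 at index 3 after 4 comparisons. The search repeatedly halves the search space by comparing with the middle element.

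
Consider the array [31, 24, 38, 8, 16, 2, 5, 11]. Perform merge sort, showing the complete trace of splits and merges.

Merge sort trace:

Split: [31, 24, 38, 8, 16, 2, 5, 11] -> [31, 24, 38, 8] and [16, 2, 5, 11]
  Split: [31, 24, 38, 8] -> [31, 24] and [38, 8]
    Split: [31, 24] -> [31] and [24]
    Merge: [31] + [24] -> [24, 31]
    Split: [38, 8] -> [38] and [8]
    Merge: [38] + [8] -> [8, 38]
  Merge: [24, 31] + [8, 38] -> [8, 24, 31, 38]
  Split: [16, 2, 5, 11] -> [16, 2] and [5, 11]
    Split: [16, 2] -> [16] and [2]
    Merge: [16] + [2] -> [2, 16]
    Split: [5, 11] -> [5] and [11]
    Merge: [5] + [11] -> [5, 11]
  Merge: [2, 16] + [5, 11] -> [2, 5, 11, 16]
Merge: [8, 24, 31, 38] + [2, 5, 11, 16] -> [2, 5, 8, 11, 16, 24, 31, 38]

Final sorted array: [2, 5, 8, 11, 16, 24, 31, 38]

The merge sort proceeds by recursively splitting the array and merging sorted halves.
After all merges, the sorted array is [2, 5, 8, 11, 16, 24, 31, 38].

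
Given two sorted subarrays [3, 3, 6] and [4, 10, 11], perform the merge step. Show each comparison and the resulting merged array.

Merging process:

Compare 3 vs 4: take 3 from left. Merged: [3]
Compare 3 vs 4: take 3 from left. Merged: [3, 3]
Compare 6 vs 4: take 4 from right. Merged: [3, 3, 4]
Compare 6 vs 10: take 6 from left. Merged: [3, 3, 4, 6]
Append remaining from right: [10, 11]. Merged: [3, 3, 4, 6, 10, 11]

Final merged array: [3, 3, 4, 6, 10, 11]
Total comparisons: 4

The merged array is [3, 3, 4, 6, 10, 11], requiring 4 comparisons. The merge step runs in O(n) time where n is the total number of elements.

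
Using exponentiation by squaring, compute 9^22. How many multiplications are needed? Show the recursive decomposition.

Computing 9^22 by squaring (build up from 9^1; each line after the first costs one multiplication):

9^1 = 9
9^2 = (9^1)^2 = 9^2 = 81
9^4 = (9^2)^2 = 81^2 = 6561
9^5 = 9 * 9^4 = 9 * 6561 = 59049
9^10 = (9^5)^2 = 59049^2 = 3486784401
9^11 = 9 * 9^10 = 9 * 3486784401 = 31381059609
9^22 = (9^11)^2 = 31381059609^2 = 984770902183611232881

Result: 984770902183611232881
Multiplications needed: 6 (6 lines after 9^1)

9^22 = 984770902183611232881. Using exponentiation by squaring, this requires 6 multiplications. The key idea: if the exponent is even, square the half-power; if odd, multiply by the base once.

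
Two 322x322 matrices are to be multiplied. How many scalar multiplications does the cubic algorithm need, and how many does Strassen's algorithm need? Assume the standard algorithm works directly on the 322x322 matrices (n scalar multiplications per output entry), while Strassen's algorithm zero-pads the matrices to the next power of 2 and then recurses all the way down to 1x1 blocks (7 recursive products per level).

Matrix multiplication for 322x322 matrices:

Strassen's algorithm requires power-of-2 dimensions. Pad 322x322 to 512x512 (next power of 2).

Standard algorithm: 322^3 = 33386248 multiplications
Strassen's algorithm: 7^(log2(512)) = 7^9 = 40353607 multiplications
Difference: 33386248 - 40353607 = -6967359 (Strassen uses MORE here due to padding overhead — for small or just-over-power-of-2 n, padding can outweigh the per-level savings)

Standard: 33386248 multiplications (322^3). Strassen: 40353607 multiplications (7^9, after padding to 512x512). Strassen reduces 8 recursive multiplications to 7 at each level.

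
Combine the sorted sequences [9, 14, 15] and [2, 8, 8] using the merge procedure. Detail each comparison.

Merging process:

Compare 9 vs 2: take 2 from right. Merged: [2]
Compare 9 vs 8: take 8 from right. Merged: [2, 8]
Compare 9 vs 8: take 8 from right. Merged: [2, 8, 8]
Append remaining from left: [9, 14, 15]. Merged: [2, 8, 8, 9, 14, 15]

Final merged array: [2, 8, 8, 9, 14, 15]
Total comparisons: 3

The merged array is [2, 8, 8, 9, 14, 15], requiring 3 comparisons. The merge step runs in O(n) time where n is the total number of elements.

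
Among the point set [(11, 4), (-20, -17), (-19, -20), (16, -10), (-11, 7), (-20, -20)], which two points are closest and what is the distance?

Computing all pairwise distances among 6 points:

d((11, 4), (-20, -17)) = 37.4433
d((11, 4), (-19, -20)) = 38.4187
d((11, 4), (16, -10)) = 14.8661
d((11, 4), (-11, 7)) = 22.2036
d((11, 4), (-20, -20)) = 39.2046
d((-20, -17), (-19, -20)) = 3.1623
d((-20, -17), (16, -10)) = 36.6742
d((-20, -17), (-11, 7)) = 25.632
d((-20, -17), (-20, -20)) = 3.0
d((-19, -20), (16, -10)) = 36.4005
d((-19, -20), (-11, 7)) = 28.1603
d((-19, -20), (-20, -20)) = 1.0 <-- minimum
d((16, -10), (-11, 7)) = 31.9061
d((16, -10), (-20, -20)) = 37.3631
d((-11, 7), (-20, -20)) = 28.4605

Closest pair: (-19, -20) and (-20, -20) with distance 1.0

The closest pair is (-19, -20) and (-20, -20) with Euclidean distance 1.0. For 6 points, brute-force pairwise comparison is shown above. For large n, the divide-and-conquer algorithm (sort by x, recurse on halves, check the dividing strip) achieves O(n log n).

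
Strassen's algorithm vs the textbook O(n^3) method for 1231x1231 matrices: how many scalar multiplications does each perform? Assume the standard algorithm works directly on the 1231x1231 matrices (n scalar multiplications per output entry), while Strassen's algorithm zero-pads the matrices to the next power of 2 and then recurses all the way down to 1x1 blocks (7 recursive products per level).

Matrix multiplication for 1231x1231 matrices:

Strassen's algorithm requires power-of-2 dimensions. Pad 1231x1231 to 2048x2048 (next power of 2).

Standard algorithm: 1231^3 = 1865409391 multiplications
Strassen's algorithm: 7^(log2(2048)) = 7^11 = 1977326743 multiplications
Difference: 1865409391 - 1977326743 = -111917352 (Strassen uses MORE here due to padding overhead — for small or just-over-power-of-2 n, padding can outweigh the per-level savings)

Standard: 1865409391 multiplications (1231^3). Strassen: 1977326743 multiplications (7^11, after padding to 2048x2048). Strassen reduces 8 recursive multiplications to 7 at each level.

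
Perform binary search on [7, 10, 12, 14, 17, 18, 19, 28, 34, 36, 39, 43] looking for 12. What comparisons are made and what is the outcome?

Binary search for 12 in [7, 10, 12, 14, 17, 18, 19, 28, 34, 36, 39, 43]:

lo=0, hi=11, mid=5, arr[mid]=18 -> 18 > 12, search left half
lo=0, hi=4, mid=2, arr[mid]=12 -> Found target at index 2!

Binary search finds 12 at index 2 after 2 comparisons. The search repeatedly halves the search space by comparing with the middle element.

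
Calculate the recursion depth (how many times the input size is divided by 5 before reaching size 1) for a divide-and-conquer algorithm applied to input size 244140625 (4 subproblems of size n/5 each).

For divide and conquer with division factor 5:

Problem sizes at each level:
Level 0: 244140625
Level 1: 48828125
Level 2: 9765625
Level 3: 1953125
Level 4: 390625
Level 5: 78125
Level 6: 15625
Level 7: 3125
Level 8: 625
Level 9: 125
Level 10: 25
Level 11: 5
Level 12: 1

The root is level 0 and the size-1 base case is level 12 (the tree spans levels 0 through 12, i.e. 13 levels counting the root), so the depth is the number of divisions: log_5(244140625) = 12

The recursion tree depth is log_5(244140625) = 12. At each level, the problem size is divided by 5, so it takes 12 divisions to reduce to a base case of size 1. The algorithm makes 4 recursive calls at each level.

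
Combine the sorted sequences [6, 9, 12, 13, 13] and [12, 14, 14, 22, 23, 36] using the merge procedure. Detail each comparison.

Merging process:

Compare 6 vs 12: take 6 from left. Merged: [6]
Compare 9 vs 12: take 9 from left. Merged: [6, 9]
Compare 12 vs 12: take 12 from left. Merged: [6, 9, 12]
Compare 13 vs 12: take 12 from right. Merged: [6, 9, 12, 12]
Compare 13 vs 14: take 13 from left. Merged: [6, 9, 12, 12, 13]
Compare 13 vs 14: take 13 from left. Merged: [6, 9, 12, 12, 13, 13]
Append remaining from right: [14, 14, 22, 23, 36]. Merged: [6, 9, 12, 12, 13, 13, 14, 14, 22, 23, 36]

Final merged array: [6, 9, 12, 12, 13, 13, 14, 14, 22, 23, 36]
Total comparisons: 6

The merged array is [6, 9, 12, 12, 13, 13, 14, 14, 22, 23, 36], requiring 6 comparisons. The merge step runs in O(n) time where n is the total number of elements.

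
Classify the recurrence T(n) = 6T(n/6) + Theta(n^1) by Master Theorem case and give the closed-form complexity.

Master Theorem for T(n) = 6T(n/6) + O(n^1):

a = 6, b = 6, c = 1
log_b(a) = log_6(6) = 1.0000

Case 2: c = 1 = log_6(6) = 1.0000
T(n) = O(n^1 log n) = O(n log n)

For T(n) = 6T(n/6) + O(n^1): log_6(6) = 1.0000. This is Case 2 of the Master Theorem (c = log_b(a), equal work at all levels), giving O(n log n).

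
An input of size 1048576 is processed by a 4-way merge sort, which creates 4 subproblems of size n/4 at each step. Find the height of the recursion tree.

For divide and conquer with division factor 4:

Problem sizes at each level:
Level 0: 1048576
Level 1: 262144
Level 2: 65536
Level 3: 16384
Level 4: 4096
Level 5: 1024
Level 6: 256
Level 7: 64
Level 8: 16
Level 9: 4
Level 10: 1

The root is level 0 and the size-1 base case is level 10 (the tree spans levels 0 through 10, i.e. 11 levels counting the root), so the depth is the number of divisions: log_4(1048576) = 10

The recursion tree depth is log_4(1048576) = 10. At each level, the problem size is divided by 4, so it takes 10 divisions to reduce to a base case of size 1. The algorithm makes 4 recursive calls at each level.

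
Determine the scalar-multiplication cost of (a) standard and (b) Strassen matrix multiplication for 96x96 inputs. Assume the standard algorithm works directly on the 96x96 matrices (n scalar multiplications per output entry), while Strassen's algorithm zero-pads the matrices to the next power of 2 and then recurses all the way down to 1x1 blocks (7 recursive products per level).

Matrix multiplication for 96x96 matrices:

Strassen's algorithm requires power-of-2 dimensions. Pad 96x96 to 128x128 (next power of 2).

Standard algorithm: 96^3 = 884736 multiplications
Strassen's algorithm: 7^(log2(128)) = 7^7 = 823543 multiplications
Savings: 884736 - 823543 = 61193 multiplications

Standard: 884736 multiplications (96^3). Strassen: 823543 multiplications (7^7, after padding to 128x128). Strassen reduces 8 recursive multiplications to 7 at each level.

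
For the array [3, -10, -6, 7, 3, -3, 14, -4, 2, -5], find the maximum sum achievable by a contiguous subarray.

Using Kadane's algorithm on [3, -10, -6, 7, 3, -3, 14, -4, 2, -5]:

Scanning through the array:
Position 1 (value -10): max_ending_here = -7, max_so_far = 3
Position 2 (value -6): max_ending_here = -6, max_so_far = 3
Position 3 (value 7): max_ending_here = 7, max_so_far = 7
Position 4 (value 3): max_ending_here = 10, max_so_far = 10
Position 5 (value -3): max_ending_here = 7, max_so_far = 10
Position 6 (value 14): max_ending_here = 21, max_so_far = 21
Position 7 (value -4): max_ending_here = 17, max_so_far = 21
Position 8 (value 2): max_ending_here = 19, max_so_far = 21
Position 9 (value -5): max_ending_here = 14, max_so_far = 21

Maximum subarray: [7, 3, -3, 14]
Maximum sum: 21

The maximum subarray is [7, 3, -3, 14] with sum 21. This subarray runs from index 3 to index 6.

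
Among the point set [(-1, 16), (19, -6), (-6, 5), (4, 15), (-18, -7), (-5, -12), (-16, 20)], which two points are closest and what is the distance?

Computing all pairwise distances among 7 points:

d((-1, 16), (19, -6)) = 29.7321
d((-1, 16), (-6, 5)) = 12.083
d((-1, 16), (4, 15)) = 5.099 <-- minimum
d((-1, 16), (-18, -7)) = 28.6007
d((-1, 16), (-5, -12)) = 28.2843
d((-1, 16), (-16, 20)) = 15.5242
d((19, -6), (-6, 5)) = 27.313
d((19, -6), (4, 15)) = 25.807
d((19, -6), (-18, -7)) = 37.0135
d((19, -6), (-5, -12)) = 24.7386
d((19, -6), (-16, 20)) = 43.6005
d((-6, 5), (4, 15)) = 14.1421
d((-6, 5), (-18, -7)) = 16.9706
d((-6, 5), (-5, -12)) = 17.0294
d((-6, 5), (-16, 20)) = 18.0278
d((4, 15), (-18, -7)) = 31.1127
d((4, 15), (-5, -12)) = 28.4605
d((4, 15), (-16, 20)) = 20.6155
d((-18, -7), (-5, -12)) = 13.9284
d((-18, -7), (-16, 20)) = 27.074
d((-5, -12), (-16, 20)) = 33.8378

Closest pair: (-1, 16) and (4, 15) with distance 5.099

The closest pair is (-1, 16) and (4, 15) with Euclidean distance 5.099. For 7 points, brute-force pairwise comparison is shown above. For large n, the divide-and-conquer algorithm (sort by x, recurse on halves, check the dividing strip) achieves O(n log n).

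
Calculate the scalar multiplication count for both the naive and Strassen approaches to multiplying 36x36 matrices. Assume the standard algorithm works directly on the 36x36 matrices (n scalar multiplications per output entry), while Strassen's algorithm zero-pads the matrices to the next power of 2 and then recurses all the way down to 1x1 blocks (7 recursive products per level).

Matrix multiplication for 36x36 matrices:

Strassen's algorithm requires power-of-2 dimensions. Pad 36x36 to 64x64 (next power of 2).

Standard algorithm: 36^3 = 46656 multiplications
Strassen's algorithm: 7^(log2(64)) = 7^6 = 117649 multiplications
Difference: 46656 - 117649 = -70993 (Strassen uses MORE here due to padding overhead — for small or just-over-power-of-2 n, padding can outweigh the per-level savings)

Standard: 46656 multiplications (36^3). Strassen: 117649 multiplications (7^6, after padding to 64x64). Strassen reduces 8 recursive multiplications to 7 at each level.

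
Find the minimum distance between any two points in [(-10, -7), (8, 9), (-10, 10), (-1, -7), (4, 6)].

Computing all pairwise distances among 5 points:

d((-10, -7), (8, 9)) = 24.0832
d((-10, -7), (-10, 10)) = 17.0
d((-10, -7), (-1, -7)) = 9.0
d((-10, -7), (4, 6)) = 19.105
d((8, 9), (-10, 10)) = 18.0278
d((8, 9), (-1, -7)) = 18.3576
d((8, 9), (4, 6)) = 5.0 <-- minimum
d((-10, 10), (-1, -7)) = 19.2354
d((-10, 10), (4, 6)) = 14.5602
d((-1, -7), (4, 6)) = 13.9284

Closest pair: (8, 9) and (4, 6) with distance 5.0

The closest pair is (8, 9) and (4, 6) with Euclidean distance 5.0. For 5 points, brute-force pairwise comparison is shown above. For large n, the divide-and-conquer algorithm (sort by x, recurse on halves, check the dividing strip) achieves O(n log n).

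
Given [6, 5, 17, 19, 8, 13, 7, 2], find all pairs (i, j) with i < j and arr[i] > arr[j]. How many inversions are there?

Finding inversions in [6, 5, 17, 19, 8, 13, 7, 2]:

(0, 1): arr[0]=6 > arr[1]=5
(0, 7): arr[0]=6 > arr[7]=2
(1, 7): arr[1]=5 > arr[7]=2
(2, 4): arr[2]=17 > arr[4]=8
(2, 5): arr[2]=17 > arr[5]=13
(2, 6): arr[2]=17 > arr[6]=7
(2, 7): arr[2]=17 > arr[7]=2
(3, 4): arr[3]=19 > arr[4]=8
(3, 5): arr[3]=19 > arr[5]=13
(3, 6): arr[3]=19 > arr[6]=7
(3, 7): arr[3]=19 > arr[7]=2
(4, 6): arr[4]=8 > arr[6]=7
(4, 7): arr[4]=8 > arr[7]=2
(5, 6): arr[5]=13 > arr[6]=7
(5, 7): arr[5]=13 > arr[7]=2
(6, 7): arr[6]=7 > arr[7]=2

Total inversions: 16

The array has 16 inversion(s): (0,1), (0,7), (1,7), (2,4), (2,5), (2,6), (2,7), (3,4), (3,5), (3,6), (3,7), (4,6), (4,7), (5,6), (5,7), (6,7). Each pair (i,j) satisfies i < j and arr[i] > arr[j].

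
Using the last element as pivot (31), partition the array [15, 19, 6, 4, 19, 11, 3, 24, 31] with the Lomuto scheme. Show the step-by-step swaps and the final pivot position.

Lomuto partition with pivot = 31:

Initial array: [15, 19, 6, 4, 19, 11, 3, 24, 31]

arr[0]=15 <= 31: swap with position 0, array becomes [15, 19, 6, 4, 19, 11, 3, 24, 31]
arr[1]=19 <= 31: swap with position 1, array becomes [15, 19, 6, 4, 19, 11, 3, 24, 31]
arr[2]=6 <= 31: swap with position 2, array becomes [15, 19, 6, 4, 19, 11, 3, 24, 31]
arr[3]=4 <= 31: swap with position 3, array becomes [15, 19, 6, 4, 19, 11, 3, 24, 31]
arr[4]=19 <= 31: swap with position 4, array becomes [15, 19, 6, 4, 19, 11, 3, 24, 31]
arr[5]=11 <= 31: swap with position 5, array becomes [15, 19, 6, 4, 19, 11, 3, 24, 31]
arr[6]=3 <= 31: swap with position 6, array becomes [15, 19, 6, 4, 19, 11, 3, 24, 31]
arr[7]=24 <= 31: swap with position 7, array becomes [15, 19, 6, 4, 19, 11, 3, 24, 31]

Place pivot at position 8: [15, 19, 6, 4, 19, 11, 3, 24, 31]
Pivot position: 8

After partitioning with pivot 31, the array becomes [15, 19, 6, 4, 19, 11, 3, 24, 31]. The pivot is placed at index 8. All elements to the left of the pivot are <= 31, and all elements to the right are > 31.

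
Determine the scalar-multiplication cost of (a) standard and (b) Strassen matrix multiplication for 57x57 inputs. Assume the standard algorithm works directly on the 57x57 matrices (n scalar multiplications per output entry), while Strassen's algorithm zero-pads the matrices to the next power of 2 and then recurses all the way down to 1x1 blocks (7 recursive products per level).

Matrix multiplication for 57x57 matrices:

Strassen's algorithm requires power-of-2 dimensions. Pad 57x57 to 64x64 (next power of 2).

Standard algorithm: 57^3 = 185193 multiplications
Strassen's algorithm: 7^(log2(64)) = 7^6 = 117649 multiplications
Savings: 185193 - 117649 = 67544 multiplications

Standard: 185193 multiplications (57^3). Strassen: 117649 multiplications (7^6, after padding to 64x64). Strassen reduces 8 recursive multiplications to 7 at each level.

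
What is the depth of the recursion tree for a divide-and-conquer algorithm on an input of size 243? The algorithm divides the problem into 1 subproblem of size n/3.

For divide and conquer with division factor 3:

Problem sizes at each level:
Level 0: 243
Level 1: 81
Level 2: 27
Level 3: 9
Level 4: 3
Level 5: 1

The root is level 0 and the size-1 base case is level 5 (the tree spans levels 0 through 5, i.e. 6 levels counting the root), so the depth is the number of divisions: log_3(243) = 5

The recursion tree depth is log_3(243) = 5. At each level, the problem size is divided by 3, so it takes 5 divisions to reduce to a base case of size 1. The algorithm makes 1 recursive call at each level.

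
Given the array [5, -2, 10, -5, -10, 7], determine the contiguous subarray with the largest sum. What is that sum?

Using Kadane's algorithm on [5, -2, 10, -5, -10, 7]:

Scanning through the array:
Position 1 (value -2): max_ending_here = 3, max_so_far = 5
Position 2 (value 10): max_ending_here = 13, max_so_far = 13
Position 3 (value -5): max_ending_here = 8, max_so_far = 13
Position 4 (value -10): max_ending_here = -2, max_so_far = 13
Position 5 (value 7): max_ending_here = 7, max_so_far = 13

Maximum subarray: [5, -2, 10]
Maximum sum: 13

The maximum subarray is [5, -2, 10] with sum 13. This subarray runs from index 0 to index 2.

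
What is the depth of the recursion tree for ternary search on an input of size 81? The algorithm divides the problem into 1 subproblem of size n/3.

For divide and conquer with division factor 3:

Problem sizes at each level:
Level 0: 81
Level 1: 27
Level 2: 9
Level 3: 3
Level 4: 1

The root is level 0 and the size-1 base case is level 4 (the tree spans levels 0 through 4, i.e. 5 levels counting the root), so the depth is the number of divisions: log_3(81) = 4

The recursion tree depth is log_3(81) = 4. At each level, the problem size is divided by 3, so it takes 4 divisions to reduce to a base case of size 1. The algorithm makes 1 recursive call at each level.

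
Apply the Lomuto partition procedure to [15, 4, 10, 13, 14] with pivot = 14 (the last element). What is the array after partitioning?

Lomuto partition with pivot = 14:

Initial array: [15, 4, 10, 13, 14]

arr[0]=15 > 14: no swap
arr[1]=4 <= 14: swap with position 0, array becomes [4, 15, 10, 13, 14]
arr[2]=10 <= 14: swap with position 1, array becomes [4, 10, 15, 13, 14]
arr[3]=13 <= 14: swap with position 2, array becomes [4, 10, 13, 15, 14]

Place pivot at position 3: [4, 10, 13, 14, 15]
Pivot position: 3

After partitioning with pivot 14, the array becomes [4, 10, 13, 14, 15]. The pivot is placed at index 3. All elements to the left of the pivot are <= 14, and all elements to the right are > 14.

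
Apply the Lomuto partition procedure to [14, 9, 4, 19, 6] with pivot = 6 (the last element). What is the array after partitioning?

Lomuto partition with pivot = 6:

Initial array: [14, 9, 4, 19, 6]

arr[0]=14 > 6: no swap
arr[1]=9 > 6: no swap
arr[2]=4 <= 6: swap with position 0, array becomes [4, 9, 14, 19, 6]
arr[3]=19 > 6: no swap

Place pivot at position 1: [4, 6, 14, 19, 9]
Pivot position: 1

After partitioning with pivot 6, the array becomes [4, 6, 14, 19, 9]. The pivot is placed at index 1. All elements to the left of the pivot are <= 6, and all elements to the right are > 6.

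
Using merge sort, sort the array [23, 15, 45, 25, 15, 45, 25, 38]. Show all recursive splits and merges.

Merge sort trace:

Split: [23, 15, 45, 25, 15, 45, 25, 38] -> [23, 15, 45, 25] and [15, 45, 25, 38]
  Split: [23, 15, 45, 25] -> [23, 15] and [45, 25]
    Split: [23, 15] -> [23] and [15]
    Merge: [23] + [15] -> [15, 23]
    Split: [45, 25] -> [45] and [25]
    Merge: [45] + [25] -> [25, 45]
  Merge: [15, 23] + [25, 45] -> [15, 23, 25, 45]
  Split: [15, 45, 25, 38] -> [15, 45] and [25, 38]
    Split: [15, 45] -> [15] and [45]
    Merge: [15] + [45] -> [15, 45]
    Split: [25, 38] -> [25] and [38]
    Merge: [25] + [38] -> [25, 38]
  Merge: [15, 45] + [25, 38] -> [15, 25, 38, 45]
Merge: [15, 23, 25, 45] + [15, 25, 38, 45] -> [15, 15, 23, 25, 25, 38, 45, 45]

Final sorted array: [15, 15, 23, 25, 25, 38, 45, 45]

The merge sort proceeds by recursively splitting the array and merging sorted halves.
After all merges, the sorted array is [15, 15, 23, 25, 25, 38, 45, 45].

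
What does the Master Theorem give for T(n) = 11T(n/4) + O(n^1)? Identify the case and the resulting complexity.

Master Theorem for T(n) = 11T(n/4) + O(n^1):

a = 11, b = 4, c = 1
log_b(a) = log_4(11) = 1.7297

Case 1: c = 1 < log_4(11) = 1.7297
T(n) = O(n^(log_4 11))

For T(n) = 11T(n/4) + O(n^1): log_4(11) = 1.7297. This is Case 1 of the Master Theorem (c < log_b(a), work dominated by leaves), giving O(n^(log_4 11)).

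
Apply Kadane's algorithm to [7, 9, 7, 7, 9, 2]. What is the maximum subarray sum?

Using Kadane's algorithm on [7, 9, 7, 7, 9, 2]:

Scanning through the array:
Position 1 (value 9): max_ending_here = 16, max_so_far = 16
Position 2 (value 7): max_ending_here = 23, max_so_far = 23
Position 3 (value 7): max_ending_here = 30, max_so_far = 30
Position 4 (value 9): max_ending_here = 39, max_so_far = 39
Position 5 (value 2): max_ending_here = 41, max_so_far = 41

Maximum subarray: [7, 9, 7, 7, 9, 2]
Maximum sum: 41

The maximum subarray is [7, 9, 7, 7, 9, 2] with sum 41. This subarray runs from index 0 to index 5.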